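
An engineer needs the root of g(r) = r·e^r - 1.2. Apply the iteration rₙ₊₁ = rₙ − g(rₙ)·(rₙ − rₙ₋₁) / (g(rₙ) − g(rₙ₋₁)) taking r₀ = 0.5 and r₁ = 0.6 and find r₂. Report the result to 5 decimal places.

0.63969

g(0.5) = -0.3756394, g(0.6) = -0.1067287
r₂ = 0.6000000 − (-0.1067287)·(0.6000000 − 0.5000000) / (-0.1067287 − (-0.3756394)) = 0.6000000 − (-0.0106729)/(0.2689106) = 0.6396893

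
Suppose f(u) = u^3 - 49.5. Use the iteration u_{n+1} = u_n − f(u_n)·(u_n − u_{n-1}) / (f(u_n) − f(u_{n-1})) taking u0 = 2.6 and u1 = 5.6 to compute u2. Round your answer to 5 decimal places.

f(2.6) = -31.9240000, f(5.6) = 126.1160000
u2 = 5.6000000 − 126.1160000·(5.6000000 − 2.6000000) / (126.1160000 − (-31.9240000)) = 5.6000000 − (378.3480000)/(158.0400000) = 3.2059985

3.20600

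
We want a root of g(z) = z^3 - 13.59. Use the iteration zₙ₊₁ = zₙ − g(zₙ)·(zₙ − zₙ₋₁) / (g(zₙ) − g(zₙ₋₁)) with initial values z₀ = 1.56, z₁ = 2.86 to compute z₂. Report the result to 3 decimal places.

g(1.56) = -9.79358, g(2.86) = 9.80366
z₂ = 2.86000 − 9.80366·(2.86000 − 1.56000) / (9.80366 − (-9.79358)) = 2.86000 − (12.74475)/(19.59724) = 2.20967

2.210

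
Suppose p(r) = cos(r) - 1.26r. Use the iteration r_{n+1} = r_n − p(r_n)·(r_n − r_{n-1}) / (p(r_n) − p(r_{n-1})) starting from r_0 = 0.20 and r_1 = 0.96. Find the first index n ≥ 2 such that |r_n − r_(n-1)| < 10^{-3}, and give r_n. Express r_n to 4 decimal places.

n = 5, r_n = 0.6377

p(0.20) = 0.728067, p(0.96) = -0.636080
r_2 = 0.960000 − (-0.636080)·(0.760000)/(-1.364147) = 0.605624;  |Δ| = 0.354376
p(0.605624) = 0.059061
r_3 = 0.605624 − 0.059061·(-0.354376)/(0.695141) = 0.635733;  |Δ| = 0.030109
p(0.635733) = 0.003614
r_4 = 0.635733 − 0.003614·(0.030109)/(-0.055447) = 0.637695;  |Δ| = 0.001962
p(0.637695) = -0.000025
r_5 = 0.637695 − (-0.000025)·(0.001962)/(-0.003639) = 0.637681;  |Δ| = 0.000014
|r_5 − r_4| = 0.000014 < 10^{-3}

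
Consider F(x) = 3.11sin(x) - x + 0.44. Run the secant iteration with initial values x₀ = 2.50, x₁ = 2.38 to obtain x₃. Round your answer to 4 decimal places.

F(2.50) = -0.198752, F(2.38) = 0.206133
x₂ = 2.380000 − 0.206133·(2.380000 − 2.500000) / (0.206133 − (-0.198752)) = 2.380000 − (-0.024736)/(0.404885) = 2.441094
F(2.441094) = 0.003609
x₃ = 2.441094 − 0.003609·(2.441094 − 2.380000) / (0.003609 − 0.206133) = 2.441094 − (0.000221)/(-0.202524) = 2.442183

2.4422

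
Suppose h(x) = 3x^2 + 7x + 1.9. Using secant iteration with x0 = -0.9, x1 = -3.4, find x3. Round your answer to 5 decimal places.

-1.54828

h(-0.9) = -1.9700000, h(-3.4) = 12.7800000
x2 = -3.4000000 − 12.7800000·(-3.4000000 − (-0.9000000)) / (12.7800000 − (-1.9700000)) = -3.4000000 − (-31.9500000)/(14.7500000) = -1.2338983
h(-1.2338983) = -2.1697731
x3 = -1.2338983 − (-2.1697731)·(-1.2338983 − (-3.4000000)) / (-2.1697731 − 12.7800000) = -1.2338983 − (-4.6999491)/(-14.9497731) = -1.5482809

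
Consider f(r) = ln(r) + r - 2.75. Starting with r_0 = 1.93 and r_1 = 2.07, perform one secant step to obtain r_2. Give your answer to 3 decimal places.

2.038

f(1.93) = -0.16248, f(2.07) = 0.04755
r_2 = 2.07000 − 0.04755·(2.07000 − 1.93000) / (0.04755 − (-0.16248)) = 2.07000 − (0.00666)/(0.21003) = 2.03831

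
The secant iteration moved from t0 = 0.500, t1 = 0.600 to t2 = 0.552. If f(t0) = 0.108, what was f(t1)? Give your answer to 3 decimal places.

The secant line through (0.500, 0.108) and (0.600, f(t1)) crosses zero at t2 = 0.552.
So (0.500, 0.108), (0.600, f(t1)), (0.552, 0) are collinear:
f(t1) = 0.108 · (0.600 − 0.552) / (0.500 − 0.552) = 0.108 · (0.04800)/(-0.05200) = -0.09969

-0.100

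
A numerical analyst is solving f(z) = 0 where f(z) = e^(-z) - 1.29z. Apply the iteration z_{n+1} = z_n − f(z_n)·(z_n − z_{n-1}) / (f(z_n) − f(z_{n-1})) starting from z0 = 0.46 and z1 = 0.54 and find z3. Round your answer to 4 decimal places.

0.4798

f(0.46) = 0.037884, f(0.54) = -0.113852
z2 = 0.540000 − (-0.113852)·(0.540000 − 0.460000) / (-0.113852 − 0.037884) = 0.540000 − (-0.009108)/(-0.151735) = 0.479974
f(0.479974) = -0.000366
z3 = 0.479974 − (-0.000366)·(0.479974 − 0.540000) / (-0.000366 − (-0.113852)) = 0.479974 − (0.000022)/(0.113486) = 0.479780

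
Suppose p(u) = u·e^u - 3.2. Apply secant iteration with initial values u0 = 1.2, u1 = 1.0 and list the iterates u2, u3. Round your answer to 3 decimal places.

1.076, 1.084

p(1.2) = 0.78414, p(1.0) = -0.48172
u2 = 1.00000 − (-0.48172)·(1.00000 − 1.20000) / (-0.48172 − 0.78414) = 1.00000 − (0.09634)/(-1.26586) = 1.07611
p(1.07611) = -0.04351
u3 = 1.07611 − (-0.04351)·(1.07611 − 1.00000) / (-0.04351 − (-0.48172)) = 1.07611 − (-0.00331)/(0.43821) = 1.08367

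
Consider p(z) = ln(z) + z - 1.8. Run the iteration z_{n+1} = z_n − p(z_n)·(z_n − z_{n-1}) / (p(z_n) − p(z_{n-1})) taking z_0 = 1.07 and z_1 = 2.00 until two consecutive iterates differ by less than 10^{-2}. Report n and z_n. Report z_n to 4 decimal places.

p(1.07) = -0.662341, p(2.00) = 0.893147
z_2 = 2.000000 − 0.893147·(0.930000)/(1.555489) = 1.466003;  |Δ| = 0.533997
p(1.466003) = 0.048542
z_3 = 1.466003 − 0.048542·(-0.533997)/(-0.844605) = 1.435312;  |Δ| = 0.030690
p(1.435312) = -0.003305
z_4 = 1.435312 − (-0.003305)·(-0.030690)/(-0.051847) = 1.437269;  |Δ| = 0.001957
|z_4 − z_3| = 0.001957 < 10^{-2}

n = 4, z_n = 1.4373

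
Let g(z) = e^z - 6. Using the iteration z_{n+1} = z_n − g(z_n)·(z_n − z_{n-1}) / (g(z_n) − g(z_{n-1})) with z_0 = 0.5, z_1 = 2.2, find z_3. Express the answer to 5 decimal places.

g(0.5) = -4.3512787, g(2.2) = 3.0250135
z_2 = 2.2000000 − 3.0250135·(2.2000000 − 0.5000000) / (3.0250135 − (-4.3512787)) = 2.2000000 − (5.1425229)/(7.3762922) = 1.5028309
g(1.5028309) = -1.5056057
z_3 = 1.5028309 − (-1.5056057)·(1.5028309 − 2.2000000) / (-1.5056057 − 3.0250135) = 1.5028309 − (1.0496618)/(-4.5306192) = 1.7345127

1.73451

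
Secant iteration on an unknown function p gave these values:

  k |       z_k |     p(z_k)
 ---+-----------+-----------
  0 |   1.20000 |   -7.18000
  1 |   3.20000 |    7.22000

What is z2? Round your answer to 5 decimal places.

2.19722

z2 = 3.20000 − 7.22000·(3.20000 − 1.20000) / (7.22000 − (-7.18000))
   = 3.20000 − (14.4400000)/(14.4000000) = 2.1972222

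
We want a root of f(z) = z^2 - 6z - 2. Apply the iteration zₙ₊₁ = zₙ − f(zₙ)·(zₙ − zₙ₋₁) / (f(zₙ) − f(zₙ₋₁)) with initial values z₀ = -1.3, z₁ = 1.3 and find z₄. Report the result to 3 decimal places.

f(-1.3) = 7.49000, f(1.3) = -8.11000
z₂ = 1.30000 − (-8.11000)·(1.30000 − (-1.30000)) / (-8.11000 − 7.49000) = 1.30000 − (-21.08600)/(-15.60000) = -0.05167
f(-0.05167) = -1.68733
z₃ = -0.05167 − (-1.68733)·(-0.05167 − 1.30000) / (-1.68733 − (-8.11000)) = -0.05167 − (2.28071)/(6.42267) = -0.40677
f(-0.40677) = 0.60608
z₄ = -0.40677 − 0.60608·(-0.40677 − (-0.05167)) / (0.60608 − (-1.68733)) = -0.40677 − (-0.21522)/(2.29341) = -0.31293

-0.313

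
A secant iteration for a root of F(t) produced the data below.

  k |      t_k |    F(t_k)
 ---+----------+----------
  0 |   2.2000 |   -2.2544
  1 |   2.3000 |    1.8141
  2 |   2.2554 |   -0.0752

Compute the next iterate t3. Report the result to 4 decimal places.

2.2572

t3 = 2.2554 − (-0.0752)·(2.2554 − 2.3000) / (-0.0752 − 1.8141)
   = 2.2554 − (0.003354)/(-1.889300) = 2.257175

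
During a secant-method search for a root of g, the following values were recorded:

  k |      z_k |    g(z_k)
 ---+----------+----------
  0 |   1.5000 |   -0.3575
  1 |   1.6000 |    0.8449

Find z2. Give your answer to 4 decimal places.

z2 = 1.6000 − 0.8449·(1.6000 − 1.5000) / (0.8449 − (-0.3575))
   = 1.6000 − (0.084490)/(1.202400) = 1.529732

1.5297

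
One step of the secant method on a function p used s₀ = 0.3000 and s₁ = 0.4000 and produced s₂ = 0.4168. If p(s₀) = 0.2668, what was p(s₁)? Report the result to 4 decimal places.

The secant line through (0.3000, 0.2668) and (0.4000, p(s₁)) crosses zero at s₂ = 0.4168.
So (0.3000, 0.2668), (0.4000, p(s₁)), (0.4168, 0) are collinear:
p(s₁) = 0.2668 · (0.4000 − 0.4168) / (0.3000 − 0.4168) = 0.2668 · (-0.016800)/(-0.116800) = 0.038375

0.0384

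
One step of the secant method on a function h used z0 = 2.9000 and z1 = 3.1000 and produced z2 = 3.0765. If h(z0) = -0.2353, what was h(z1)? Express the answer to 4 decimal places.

0.0313

The secant line through (2.9000, -0.2353) and (3.1000, h(z1)) crosses zero at z2 = 3.0765.
So (2.9000, -0.2353), (3.1000, h(z1)), (3.0765, 0) are collinear:
h(z1) = -0.2353 · (3.1000 − 3.0765) / (2.9000 − 3.0765) = -0.2353 · (0.023500)/(-0.176500) = 0.031329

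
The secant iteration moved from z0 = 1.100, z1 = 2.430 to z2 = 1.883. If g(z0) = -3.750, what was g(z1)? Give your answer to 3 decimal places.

The secant line through (1.100, -3.750) and (2.430, g(z1)) crosses zero at z2 = 1.883.
So (1.100, -3.750), (2.430, g(z1)), (1.883, 0) are collinear:
g(z1) = -3.750 · (2.430 − 1.883) / (1.100 − 1.883) = -3.750 · (0.54700)/(-0.78300) = 2.61973

2.620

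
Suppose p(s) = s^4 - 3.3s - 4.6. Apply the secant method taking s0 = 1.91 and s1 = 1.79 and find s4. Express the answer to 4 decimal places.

1.8021

p(1.91) = 2.405634, p(1.79) = -0.240743
s2 = 1.790000 − (-0.240743)·(1.790000 − 1.910000) / (-0.240743 − 2.405634) = 1.790000 − (0.028889)/(-2.646377) = 1.800917
p(1.800917) = -0.024028
s3 = 1.800917 − (-0.024028)·(1.800917 − 1.790000) / (-0.024028 − (-0.240743)) = 1.800917 − (-0.000262)/(0.216715) = 1.802127
p(1.802127) = 0.000285
s4 = 1.802127 − 0.000285·(1.802127 − 1.800917) / (0.000285 − (-0.024028)) = 1.802127 − (0.000000)/(0.024313) = 1.802113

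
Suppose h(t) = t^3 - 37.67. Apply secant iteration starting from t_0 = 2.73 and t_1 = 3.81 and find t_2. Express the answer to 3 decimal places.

h(2.73) = -17.32358, h(3.81) = 17.63634
t_2 = 3.81000 − 17.63634·(3.81000 − 2.73000) / (17.63634 − (-17.32358)) = 3.81000 − (19.04725)/(34.95992) = 3.26517

3.265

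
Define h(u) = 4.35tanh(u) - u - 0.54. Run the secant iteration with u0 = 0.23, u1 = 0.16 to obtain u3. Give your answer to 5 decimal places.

h(0.23) = 0.2132233, h(0.16) = -0.0098790
u2 = 0.1600000 − (-0.0098790)·(0.1600000 − 0.2300000) / (-0.0098790 − 0.2132233) = 0.1600000 − (0.0006915)/(-0.2231023) = 0.1630996
h(0.1630996) = 0.0001588
u3 = 0.1630996 − 0.0001588·(0.1630996 − 0.1600000) / (0.0001588 − (-0.0098790)) = 0.1630996 − (0.0000005)/(0.0100378) = 0.1630506

0.16305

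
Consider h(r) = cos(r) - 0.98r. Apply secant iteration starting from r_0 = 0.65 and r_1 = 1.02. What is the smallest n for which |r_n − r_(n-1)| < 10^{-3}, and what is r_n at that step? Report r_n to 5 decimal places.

h(0.65) = 0.1590838, h(1.02) = -0.4762340
r_2 = 1.0200000 − (-0.4762340)·(0.3700000)/(-0.6353178) = 0.7426481;  |Δ| = 0.2773519
h(0.7426481) = 0.0088852
r_3 = 0.7426481 − 0.0088852·(-0.2773519)/(0.4851193) = 0.7477280;  |Δ| = 0.0050798
h(0.7477280) = 0.0004623
r_4 = 0.7477280 − 0.0004623·(0.0050798)/(-0.0084229) = 0.7480068;  |Δ| = 0.0002788
|r_4 − r_3| = 0.0002788 < 10^{-3}

n = 4, r_n = 0.74801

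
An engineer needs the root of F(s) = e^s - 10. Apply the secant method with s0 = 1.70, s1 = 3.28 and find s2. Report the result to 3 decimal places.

F(1.70) = -4.52605, F(3.28) = 16.57577
s2 = 3.28000 − 16.57577·(3.28000 − 1.70000) / (16.57577 − (-4.52605)) = 3.28000 − (26.18972)/(21.10183) = 2.03889

2.039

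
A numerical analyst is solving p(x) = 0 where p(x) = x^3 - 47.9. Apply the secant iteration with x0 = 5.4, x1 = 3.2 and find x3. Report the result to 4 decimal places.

p(5.4) = 109.564000, p(3.2) = -15.132000
x2 = 3.200000 − (-15.132000)·(3.200000 − 5.400000) / (-15.132000 − 109.564000) = 3.200000 − (33.290400)/(-124.696000) = 3.466972
p(3.466972) = -6.227344
x3 = 3.466972 − (-6.227344)·(3.466972 − 3.200000) / (-6.227344 − (-15.132000)) = 3.466972 − (-1.662529)/(8.904656) = 3.653676

3.6537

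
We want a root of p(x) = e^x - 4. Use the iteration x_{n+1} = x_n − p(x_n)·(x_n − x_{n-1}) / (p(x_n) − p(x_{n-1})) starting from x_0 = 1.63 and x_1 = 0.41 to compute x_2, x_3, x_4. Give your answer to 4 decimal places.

1.2556, 1.4625, 1.3813

p(1.63) = 1.103875, p(0.41) = -2.493182
x_2 = 0.410000 − (-2.493182)·(0.410000 − 1.630000) / (-2.493182 − 1.103875) = 0.410000 − (3.041682)/(-3.597057) = 1.255603
p(1.255603) = -0.490046
x_3 = 1.255603 − (-0.490046)·(1.255603 − 0.410000) / (-0.490046 − (-2.493182)) = 1.255603 − (-0.414384)/(2.003137) = 1.462471
p(1.462471) = 0.316611
x_4 = 1.462471 − 0.316611·(1.462471 − 1.255603) / (0.316611 − (-0.490046)) = 1.462471 − (0.065497)/(0.806657) = 1.381276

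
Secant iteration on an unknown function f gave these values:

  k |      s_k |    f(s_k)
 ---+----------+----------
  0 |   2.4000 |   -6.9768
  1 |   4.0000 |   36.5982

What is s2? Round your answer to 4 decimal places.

s2 = 4.0000 − 36.5982·(4.0000 − 2.4000) / (36.5982 − (-6.9768))
   = 4.0000 − (58.557120)/(43.575000) = 2.656176

2.6562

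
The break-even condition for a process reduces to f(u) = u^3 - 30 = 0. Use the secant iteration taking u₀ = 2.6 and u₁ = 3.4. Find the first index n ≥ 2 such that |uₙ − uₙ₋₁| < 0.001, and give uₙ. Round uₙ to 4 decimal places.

f(2.6) = -12.424000, f(3.4) = 9.304000
u₂ = 3.400000 − 9.304000·(0.800000)/(21.728000) = 3.057437;  |Δ| = 0.342563
f(3.057437) = -1.419309
u₃ = 3.057437 − (-1.419309)·(-0.342563)/(-10.723309) = 3.102778;  |Δ| = 0.045341
f(3.102778) = -0.128836
u₄ = 3.102778 − (-0.128836)·(0.045341)/(1.290473) = 3.107305;  |Δ| = 0.004527
f(3.107305) = 0.002092
u₅ = 3.107305 − 0.002092·(0.004527)/(0.130928) = 3.107232;  |Δ| = 0.000072
|u₅ − u₄| = 0.000072 < 0.001

n = 5, uₙ = 3.1072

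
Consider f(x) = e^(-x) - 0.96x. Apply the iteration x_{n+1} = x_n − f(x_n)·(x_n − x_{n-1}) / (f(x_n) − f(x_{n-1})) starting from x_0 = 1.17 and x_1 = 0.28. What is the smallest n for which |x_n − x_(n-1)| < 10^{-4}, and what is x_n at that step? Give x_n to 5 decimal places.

n = 5, x_n = 0.58204

f(1.17) = -0.8128331, f(0.28) = 0.4869837
x_2 = 0.2800000 − 0.4869837·(-0.8900000)/(1.2998168) = 0.6134436;  |Δ| = 0.3334436
f(0.6134436) = -0.0474228
x_3 = 0.6134436 − (-0.0474228)·(0.3334436)/(-0.5344065) = 0.5838541;  |Δ| = 0.0295895
f(0.5838541) = -0.0027553
x_4 = 0.5838541 − (-0.0027553)·(-0.0295895)/(0.0446675) = 0.5820289;  |Δ| = 0.0018252
f(0.5820289) = 0.0000158
x_5 = 0.5820289 − 0.0000158·(-0.0018252)/(0.0027711) = 0.5820393;  |Δ| = 0.0000104
|x_5 − x_4| = 0.0000104 < 10^{-4}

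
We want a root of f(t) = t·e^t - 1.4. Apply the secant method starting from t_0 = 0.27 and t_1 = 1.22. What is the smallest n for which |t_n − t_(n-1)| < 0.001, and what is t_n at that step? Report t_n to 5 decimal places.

f(0.27) = -1.0463096, f(1.22) = 2.7323690
t_2 = 1.2200000 − 2.7323690·(0.9500000)/(3.7786786) = 0.5330534;  |Δ| = 0.6869466
f(0.5330534) = -0.4916090
t_3 = 0.5330534 − (-0.4916090)·(-0.6869466)/(-3.2239780) = 0.6378026;  |Δ| = 0.1047492
f(0.6378026) = -0.1930747
t_4 = 0.6378026 − (-0.1930747)·(0.1047492)/(0.2985343) = 0.7055483;  |Δ| = 0.0677457
f(0.7055483) = 0.0287046
t_5 = 0.7055483 − 0.0287046·(0.0677457)/(0.2217793) = 0.6967800;  |Δ| = 0.0087682
f(0.6967800) = -0.0013682
t_6 = 0.6967800 − (-0.0013682)·(-0.0087682)/(-0.0300728) = 0.6971789;  |Δ| = 0.0003989
|t_6 − t_5| = 0.0003989 < 0.001

n = 6, t_n = 0.69718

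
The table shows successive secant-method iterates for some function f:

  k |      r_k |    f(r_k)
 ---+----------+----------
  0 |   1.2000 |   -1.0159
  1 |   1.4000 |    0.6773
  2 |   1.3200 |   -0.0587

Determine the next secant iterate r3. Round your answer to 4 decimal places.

1.3264

r3 = 1.3200 − (-0.0587)·(1.3200 − 1.4000) / (-0.0587 − 0.6773)
   = 1.3200 − (0.004696)/(-0.736000) = 1.326380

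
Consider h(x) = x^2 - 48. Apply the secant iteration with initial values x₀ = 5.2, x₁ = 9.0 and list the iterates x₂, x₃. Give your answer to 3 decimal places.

h(5.2) = -20.96000, h(9.0) = 33.00000
x₂ = 9.00000 − 33.00000·(9.00000 − 5.20000) / (33.00000 − (-20.96000)) = 9.00000 − (125.40000)/(53.96000) = 6.67606
h(6.67606) = -3.43027
x₃ = 6.67606 − (-3.43027)·(6.67606 − 9.00000) / (-3.43027 − 33.00000) = 6.67606 − (7.97176)/(-36.43027) = 6.89488

6.676, 6.895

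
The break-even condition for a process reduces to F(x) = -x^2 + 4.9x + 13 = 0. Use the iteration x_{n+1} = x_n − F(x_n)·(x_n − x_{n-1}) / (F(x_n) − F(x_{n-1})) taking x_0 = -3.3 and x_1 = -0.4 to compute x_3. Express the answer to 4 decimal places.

-1.9621

F(-3.3) = -14.060000, F(-0.4) = 10.880000
x_2 = -0.400000 − 10.880000·(-0.400000 − (-3.300000)) / (10.880000 − (-14.060000)) = -0.400000 − (31.552000)/(24.940000) = -1.665116
F(-1.665116) = 2.068318
x_3 = -1.665116 − 2.068318·(-1.665116 − (-0.400000)) / (2.068318 − 10.880000) = -1.665116 − (-2.616663)/(-8.811682) = -1.962070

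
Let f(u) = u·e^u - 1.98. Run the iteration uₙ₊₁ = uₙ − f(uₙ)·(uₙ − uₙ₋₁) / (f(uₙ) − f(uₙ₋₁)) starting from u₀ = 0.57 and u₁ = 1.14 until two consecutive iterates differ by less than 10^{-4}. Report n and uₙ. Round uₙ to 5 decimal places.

n = 6, uₙ = 0.84799

f(0.57) = -0.9720878, f(1.14) = 1.5845159
u₂ = 1.1400000 − 1.5845159·(0.5700000)/(2.5566037) = 0.7867289;  |Δ| = 0.3532711
f(0.7867289) = -0.2521853
u₃ = 0.7867289 − (-0.2521853)·(-0.3532711)/(-1.8367012) = 0.8352343;  |Δ| = 0.0485053
f(0.8352343) = -0.0544893
u₄ = 0.8352343 − (-0.0544893)·(0.0485053)/(0.1976959) = 0.8486034;  |Δ| = 0.0133691
f(0.8486034) = 0.0026613
u₅ = 0.8486034 − 0.0026613·(0.0133691)/(0.0571506) = 0.8479808;  |Δ| = 0.0006225
f(0.8479808) = -0.0000262
u₆ = 0.8479808 − (-0.0000262)·(-0.0006225)/(-0.0026875) = 0.8479869;  |Δ| = 0.0000061
|u₆ − u₅| = 0.0000061 < 10^{-4}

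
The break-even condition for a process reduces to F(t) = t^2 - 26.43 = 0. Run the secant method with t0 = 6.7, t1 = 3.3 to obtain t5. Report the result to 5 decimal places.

5.14100

F(6.7) = 18.4600000, F(3.3) = -15.5400000
t2 = 3.3000000 − (-15.5400000)·(3.3000000 − 6.7000000) / (-15.5400000 − 18.4600000) = 3.3000000 − (52.8360000)/(-34.0000000) = 4.8540000
F(4.8540000) = -2.8686840
t3 = 4.8540000 − (-2.8686840)·(4.8540000 − 3.3000000) / (-2.8686840 − (-15.5400000)) = 4.8540000 − (-4.4579349)/(12.6713160) = 5.2058131
F(5.2058131) = 0.6704900
t4 = 5.2058131 − 0.6704900·(5.2058131 − 4.8540000) / (0.6704900 − (-2.8686840)) = 5.2058131 − (0.2358872)/(3.5391740) = 5.1391628
F(5.1391628) = -0.0190062
t5 = 5.1391628 − (-0.0190062)·(5.1391628 − 5.2058131) / (-0.0190062 − 0.6704900) = 5.1391628 − (0.0012668)/(-0.6894962) = 5.1410000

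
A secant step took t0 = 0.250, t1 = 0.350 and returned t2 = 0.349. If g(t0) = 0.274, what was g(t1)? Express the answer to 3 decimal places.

-0.003

The secant line through (0.250, 0.274) and (0.350, g(t1)) crosses zero at t2 = 0.349.
So (0.250, 0.274), (0.350, g(t1)), (0.349, 0) are collinear:
g(t1) = 0.274 · (0.350 − 0.349) / (0.250 − 0.349) = 0.274 · (0.00100)/(-0.09900) = -0.00277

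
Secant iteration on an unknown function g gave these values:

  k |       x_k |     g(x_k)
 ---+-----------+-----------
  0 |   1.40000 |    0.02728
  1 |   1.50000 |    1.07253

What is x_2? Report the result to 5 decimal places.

x_2 = 1.50000 − 1.07253·(1.50000 − 1.40000) / (1.07253 − 0.02728)
   = 1.50000 − (0.1072530)/(1.0452500) = 1.3973901

1.39739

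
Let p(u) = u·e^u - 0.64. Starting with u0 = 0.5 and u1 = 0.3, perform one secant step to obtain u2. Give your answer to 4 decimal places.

p(0.5) = 0.184361, p(0.3) = -0.235042
u2 = 0.300000 − (-0.235042)·(0.300000 − 0.500000) / (-0.235042 − 0.184361) = 0.300000 − (0.047008)/(-0.419403) = 0.412084

0.4121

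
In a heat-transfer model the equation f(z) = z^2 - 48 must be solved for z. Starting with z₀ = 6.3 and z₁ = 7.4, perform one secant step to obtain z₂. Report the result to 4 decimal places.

f(6.3) = -8.310000, f(7.4) = 6.760000
z₂ = 7.400000 − 6.760000·(7.400000 − 6.300000) / (6.760000 − (-8.310000)) = 7.400000 − (7.436000)/(15.070000) = 6.906569

6.9066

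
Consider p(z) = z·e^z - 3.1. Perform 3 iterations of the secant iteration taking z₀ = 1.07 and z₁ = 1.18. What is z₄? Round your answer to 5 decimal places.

p(1.07) = 0.0194561, p(1.18) = 0.7401616
z₂ = 1.1800000 − 0.7401616·(1.1800000 − 1.0700000) / (0.7401616 − 0.0194561) = 1.1800000 − (0.0814178)/(0.7207055) = 1.0670305
p(1.0670305) = 0.0015748
z₃ = 1.0670305 − 0.0015748·(1.0670305 − 1.1800000) / (0.0015748 − 0.7401616) = 1.0670305 − (-0.0001779)/(-0.7385868) = 1.0667896
p(1.0667896) = 0.0001278
z₄ = 1.0667896 − 0.0001278·(1.0667896 − 1.0670305) / (0.0001278 − 0.0015748) = 1.0667896 − (0.0000000)/(-0.0014469) = 1.0667683

1.06677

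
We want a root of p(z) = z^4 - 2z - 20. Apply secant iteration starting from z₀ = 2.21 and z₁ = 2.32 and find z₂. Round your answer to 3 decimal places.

p(2.21) = -0.56557, p(2.32) = 4.33023
z₂ = 2.32000 − 4.33023·(2.32000 − 2.21000) / (4.33023 − (-0.56557)) = 2.32000 − (0.47633)/(4.89580) = 2.22271

2.223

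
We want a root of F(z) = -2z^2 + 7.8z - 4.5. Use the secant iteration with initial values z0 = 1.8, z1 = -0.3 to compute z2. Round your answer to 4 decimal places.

1.1625

F(1.8) = 3.060000, F(-0.3) = -7.020000
z2 = -0.300000 − (-7.020000)·(-0.300000 − 1.800000) / (-7.020000 − 3.060000) = -0.300000 − (14.742000)/(-10.080000) = 1.162500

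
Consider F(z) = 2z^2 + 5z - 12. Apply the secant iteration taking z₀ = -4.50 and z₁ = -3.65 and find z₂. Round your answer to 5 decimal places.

-3.96903

F(-4.50) = 6.0000000, F(-3.65) = -3.6050000
z₂ = -3.6500000 − (-3.6050000)·(-3.6500000 − (-4.5000000)) / (-3.6050000 − 6.0000000) = -3.6500000 − (-3.0642500)/(-9.6050000) = -3.9690265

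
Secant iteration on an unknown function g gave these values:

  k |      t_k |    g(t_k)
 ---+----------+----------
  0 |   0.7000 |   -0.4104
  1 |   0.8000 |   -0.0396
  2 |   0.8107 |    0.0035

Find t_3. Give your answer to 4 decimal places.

t_3 = 0.8107 − 0.0035·(0.8107 − 0.8000) / (0.0035 − (-0.0396))
   = 0.8107 − (0.000037)/(0.043100) = 0.809831

0.8098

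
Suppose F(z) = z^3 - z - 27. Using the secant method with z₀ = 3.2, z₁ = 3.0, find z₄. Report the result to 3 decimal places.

F(3.2) = 2.56800, F(3.0) = -3.00000
z₂ = 3.00000 − (-3.00000)·(3.00000 − 3.20000) / (-3.00000 − 2.56800) = 3.00000 − (0.60000)/(-5.56800) = 3.10776
F(3.10776) = -0.09252
z₃ = 3.10776 − (-0.09252)·(3.10776 − 3.00000) / (-0.09252 − (-3.00000)) = 3.10776 − (-0.00997)/(2.90748) = 3.11119
F(3.11119) = 0.00351
z₄ = 3.11119 − 0.00351·(3.11119 − 3.10776) / (0.00351 − (-0.09252)) = 3.11119 − (0.00001)/(0.09603) = 3.11106

3.111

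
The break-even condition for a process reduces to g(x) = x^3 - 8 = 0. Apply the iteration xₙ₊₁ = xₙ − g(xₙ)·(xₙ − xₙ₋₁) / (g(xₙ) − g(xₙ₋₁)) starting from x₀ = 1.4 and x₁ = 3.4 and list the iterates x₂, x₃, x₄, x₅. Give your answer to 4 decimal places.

1.6875, 1.8461, 2.0284, 1.9977

g(1.4) = -5.256000, g(3.4) = 31.304000
x₂ = 3.400000 − 31.304000·(3.400000 − 1.400000) / (31.304000 − (-5.256000)) = 3.400000 − (62.608000)/(36.560000) = 1.687527
g(1.687527) = -3.194346
x₃ = 1.687527 − (-3.194346)·(1.687527 − 3.400000) / (-3.194346 − 31.304000) = 1.687527 − (5.470231)/(-34.498346) = 1.846092
g(1.846092) = -1.708412
x₄ = 1.846092 − (-1.708412)·(1.846092 − 1.687527) / (-1.708412 − (-3.194346)) = 1.846092 − (-0.270894)/(1.485934) = 2.028398
g(2.028398) = 0.345639
x₅ = 2.028398 − 0.345639·(2.028398 − 1.846092) / (0.345639 − (-1.708412)) = 2.028398 − (0.063012)/(2.054051) = 1.997721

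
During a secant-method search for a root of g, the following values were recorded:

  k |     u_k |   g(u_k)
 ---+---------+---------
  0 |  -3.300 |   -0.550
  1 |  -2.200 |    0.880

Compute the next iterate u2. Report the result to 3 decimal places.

u2 = -2.200 − 0.880·(-2.200 − (-3.300)) / (0.880 − (-0.550))
   = -2.200 − (0.96800)/(1.43000) = -2.87692

-2.877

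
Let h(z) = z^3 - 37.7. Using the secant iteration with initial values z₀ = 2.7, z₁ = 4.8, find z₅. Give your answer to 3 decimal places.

h(2.7) = -18.01700, h(4.8) = 72.89200
z₂ = 4.80000 − 72.89200·(4.80000 − 2.70000) / (72.89200 − (-18.01700)) = 4.80000 − (153.07320)/(90.90900) = 3.11619
h(3.11619) = -7.43971
z₃ = 3.11619 − (-7.43971)·(3.11619 − 4.80000) / (-7.43971 − 72.89200) = 3.11619 − (12.52703)/(-80.33171) = 3.27213
h(3.27213) = -2.66570
z₄ = 3.27213 − (-2.66570)·(3.27213 − 3.11619) / (-2.66570 − (-7.43971)) = 3.27213 − (-0.41569)/(4.77401) = 3.35921
h(3.35921) = 0.20626
z₅ = 3.35921 − 0.20626·(3.35921 − 3.27213) / (0.20626 − (-2.66570)) = 3.35921 − (0.01796)/(2.87196) = 3.35296

3.353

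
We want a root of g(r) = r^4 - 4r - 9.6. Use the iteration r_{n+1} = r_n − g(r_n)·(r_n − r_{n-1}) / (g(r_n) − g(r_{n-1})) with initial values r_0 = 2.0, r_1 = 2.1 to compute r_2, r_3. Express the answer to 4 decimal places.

g(2.0) = -1.600000, g(2.1) = 1.448100
r_2 = 2.100000 − 1.448100·(2.100000 − 2.000000) / (1.448100 − (-1.600000)) = 2.100000 − (0.144810)/(3.048100) = 2.052492
g(2.052492) = -0.062938
r_3 = 2.052492 − (-0.062938)·(2.052492 − 2.100000) / (-0.062938 − 1.448100) = 2.052492 − (0.002990)/(-1.511038) = 2.054471

2.0525, 2.0545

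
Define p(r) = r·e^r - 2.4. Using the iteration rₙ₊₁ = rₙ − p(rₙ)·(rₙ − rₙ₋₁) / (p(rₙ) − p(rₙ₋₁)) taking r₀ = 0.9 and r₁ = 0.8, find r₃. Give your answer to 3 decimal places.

0.938

p(0.9) = -0.18636, p(0.8) = -0.61957
r₂ = 0.80000 − (-0.61957)·(0.80000 − 0.90000) / (-0.61957 − (-0.18636)) = 0.80000 − (0.06196)/(-0.43321) = 0.94302
p(0.94302) = 0.02140
r₃ = 0.94302 − 0.02140·(0.94302 − 0.80000) / (0.02140 − (-0.61957)) = 0.94302 − (0.00306)/(0.64097) = 0.93824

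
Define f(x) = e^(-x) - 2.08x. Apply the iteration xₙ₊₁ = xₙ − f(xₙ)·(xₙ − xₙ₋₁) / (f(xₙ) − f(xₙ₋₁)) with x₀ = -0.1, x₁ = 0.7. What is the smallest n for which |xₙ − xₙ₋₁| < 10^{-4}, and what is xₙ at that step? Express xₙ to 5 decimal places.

n = 5, xₙ = 0.34164

f(-0.1) = 1.3131709, f(0.7) = -0.9594147
x₂ = 0.7000000 − (-0.9594147)·(0.8000000)/(-2.2725856) = 0.3622650;  |Δ| = 0.3377350
f(0.3622650) = -0.0574133
x₃ = 0.3622650 − (-0.0574133)·(-0.3377350)/(0.9020014) = 0.3407678;  |Δ| = 0.0214972
f(0.3407678) = 0.0024270
x₄ = 0.3407678 − 0.0024270·(-0.0214972)/(0.0598402) = 0.3416397;  |Δ| = 0.0008719
f(0.3416397) = -0.0000063
x₅ = 0.3416397 − (-0.0000063)·(0.0008719)/(-0.0024333) = 0.3416374;  |Δ| = 0.0000023
|x₅ − x₄| = 0.0000023 < 10^{-4}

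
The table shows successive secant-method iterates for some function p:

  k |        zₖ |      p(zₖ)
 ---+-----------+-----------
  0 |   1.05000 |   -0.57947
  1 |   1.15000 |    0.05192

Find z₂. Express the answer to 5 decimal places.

z₂ = 1.15000 − 0.05192·(1.15000 − 1.05000) / (0.05192 − (-0.57947))
   = 1.15000 − (0.0051920)/(0.6313900) = 1.1417769

1.14178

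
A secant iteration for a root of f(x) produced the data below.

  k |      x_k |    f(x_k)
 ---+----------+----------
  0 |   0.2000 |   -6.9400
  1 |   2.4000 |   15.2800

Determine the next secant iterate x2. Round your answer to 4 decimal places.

x2 = 2.4000 − 15.2800·(2.4000 − 0.2000) / (15.2800 − (-6.9400))
   = 2.4000 − (33.616000)/(22.220000) = 0.887129

0.8871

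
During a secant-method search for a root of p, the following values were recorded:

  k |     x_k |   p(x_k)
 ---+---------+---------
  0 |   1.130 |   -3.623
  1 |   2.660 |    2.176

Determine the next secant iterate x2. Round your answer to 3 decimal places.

x2 = 2.660 − 2.176·(2.660 − 1.130) / (2.176 − (-3.623))
   = 2.660 − (3.32928)/(5.79900) = 2.08589

2.086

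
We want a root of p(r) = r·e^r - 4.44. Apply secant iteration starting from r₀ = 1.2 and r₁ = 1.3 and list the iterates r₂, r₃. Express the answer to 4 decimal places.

p(1.2) = -0.455860, p(1.3) = 0.330086
r₂ = 1.300000 − 0.330086·(1.300000 − 1.200000) / (0.330086 − (-0.455860)) = 1.300000 − (0.033009)/(0.785945) = 1.258001
p(1.258001) = -0.013869
r₃ = 1.258001 − (-0.013869)·(1.258001 − 1.300000) / (-0.013869 − 0.330086) = 1.258001 − (0.000582)/(-0.343955) = 1.259695

1.2580, 1.2597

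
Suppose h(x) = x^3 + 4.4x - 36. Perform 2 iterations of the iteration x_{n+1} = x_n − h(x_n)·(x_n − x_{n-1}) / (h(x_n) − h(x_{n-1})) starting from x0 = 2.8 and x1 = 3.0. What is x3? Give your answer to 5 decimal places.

2.86067

h(2.8) = -1.7280000, h(3.0) = 4.2000000
x2 = 3.0000000 − 4.2000000·(3.0000000 − 2.8000000) / (4.2000000 − (-1.7280000)) = 3.0000000 − (0.8400000)/(5.9280000) = 2.8582996
h(2.8582996) = -0.0715269
x3 = 2.8582996 − (-0.0715269)·(2.8582996 − 3.0000000) / (-0.0715269 − 4.2000000) = 2.8582996 − (0.0101354)/(-4.2715269) = 2.8606724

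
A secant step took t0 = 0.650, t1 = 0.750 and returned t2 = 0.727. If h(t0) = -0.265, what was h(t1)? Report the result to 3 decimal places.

0.079

The secant line through (0.650, -0.265) and (0.750, h(t1)) crosses zero at t2 = 0.727.
So (0.650, -0.265), (0.750, h(t1)), (0.727, 0) are collinear:
h(t1) = -0.265 · (0.750 − 0.727) / (0.650 − 0.727) = -0.265 · (0.02300)/(-0.07700) = 0.07916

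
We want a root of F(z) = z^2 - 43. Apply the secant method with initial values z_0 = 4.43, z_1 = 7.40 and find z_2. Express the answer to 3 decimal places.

F(4.43) = -23.37510, F(7.40) = 11.76000
z_2 = 7.40000 − 11.76000·(7.40000 − 4.43000) / (11.76000 − (-23.37510)) = 7.40000 − (34.92720)/(35.13510) = 6.40592

6.406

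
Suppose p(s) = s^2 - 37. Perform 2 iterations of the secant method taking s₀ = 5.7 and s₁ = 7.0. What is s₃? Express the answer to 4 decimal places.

p(5.7) = -4.510000, p(7.0) = 12.000000
s₂ = 7.000000 − 12.000000·(7.000000 − 5.700000) / (12.000000 − (-4.510000)) = 7.000000 − (15.600000)/(16.510000) = 6.055118
p(6.055118) = -0.335545
s₃ = 6.055118 − (-0.335545)·(6.055118 − 7.000000) / (-0.335545 − 12.000000) = 6.055118 − (0.317050)/(-12.335545) = 6.080820

6.0808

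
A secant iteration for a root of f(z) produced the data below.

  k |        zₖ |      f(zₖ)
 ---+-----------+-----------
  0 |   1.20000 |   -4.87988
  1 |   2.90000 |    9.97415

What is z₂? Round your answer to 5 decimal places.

z₂ = 2.90000 − 9.97415·(2.90000 − 1.20000) / (9.97415 − (-4.87988))
   = 2.90000 − (16.9560550)/(14.8540300) = 1.7584879

1.75849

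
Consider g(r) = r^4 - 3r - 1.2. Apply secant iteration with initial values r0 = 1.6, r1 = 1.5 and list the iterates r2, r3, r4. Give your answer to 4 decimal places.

1.5535, 1.5567, 1.5565

g(1.6) = 0.553600, g(1.5) = -0.637500
r2 = 1.500000 − (-0.637500)·(1.500000 − 1.600000) / (-0.637500 − 0.553600) = 1.500000 − (0.063750)/(-1.191100) = 1.553522
g(1.553522) = -0.035919
r3 = 1.553522 − (-0.035919)·(1.553522 − 1.500000) / (-0.035919 − (-0.637500)) = 1.553522 − (-0.001922)/(0.601581) = 1.556718
g(1.556718) = 0.002568
r4 = 1.556718 − 0.002568·(1.556718 − 1.553522) / (0.002568 − (-0.035919)) = 1.556718 − (0.000008)/(0.038488) = 1.556504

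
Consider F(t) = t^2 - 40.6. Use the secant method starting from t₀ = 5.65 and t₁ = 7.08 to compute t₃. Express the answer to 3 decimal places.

6.370

F(5.65) = -8.67750, F(7.08) = 9.52640
t₂ = 7.08000 − 9.52640·(7.08000 − 5.65000) / (9.52640 − (-8.67750)) = 7.08000 − (13.62275)/(18.20390) = 6.33166
F(6.33166) = -0.51011
t₃ = 6.33166 − (-0.51011)·(6.33166 − 7.08000) / (-0.51011 − 9.52640) = 6.33166 − (0.38174)/(-10.03651) = 6.36969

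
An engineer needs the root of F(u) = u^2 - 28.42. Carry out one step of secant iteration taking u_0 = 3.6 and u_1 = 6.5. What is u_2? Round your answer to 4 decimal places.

F(3.6) = -15.460000, F(6.5) = 13.830000
u_2 = 6.500000 − 13.830000·(6.500000 − 3.600000) / (13.830000 − (-15.460000)) = 6.500000 − (40.107000)/(29.290000) = 5.130693

5.1307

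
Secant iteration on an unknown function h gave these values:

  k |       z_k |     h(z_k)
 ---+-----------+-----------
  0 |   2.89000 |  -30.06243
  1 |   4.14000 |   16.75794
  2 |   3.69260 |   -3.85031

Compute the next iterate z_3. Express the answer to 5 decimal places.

z_3 = 3.69260 − (-3.85031)·(3.69260 − 4.14000) / (-3.85031 − 16.75794)
   = 3.69260 − (1.7226287)/(-20.6082500) = 3.7761893

3.77619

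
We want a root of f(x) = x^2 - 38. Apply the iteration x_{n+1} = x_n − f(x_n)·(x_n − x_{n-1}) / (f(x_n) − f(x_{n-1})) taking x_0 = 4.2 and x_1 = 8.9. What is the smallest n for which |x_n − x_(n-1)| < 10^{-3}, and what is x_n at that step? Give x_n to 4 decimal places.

f(4.2) = -20.360000, f(8.9) = 41.210000
x_2 = 8.900000 − 41.210000·(4.700000)/(61.570000) = 5.754198;  |Δ| = 3.145802
f(5.754198) = -4.889200
x_3 = 5.754198 − (-4.889200)·(-3.145802)/(-46.099200) = 6.087837;  |Δ| = 0.333638
f(6.087837) = -0.938245
x_4 = 6.087837 − (-0.938245)·(0.333638)/(3.950955) = 6.167067;  |Δ| = 0.079230
f(6.167067) = 0.032712
x_5 = 6.167067 − 0.032712·(0.079230)/(0.970957) = 6.164397;  |Δ| = 0.002669
f(6.164397) = -0.000204
x_6 = 6.164397 − (-0.000204)·(-0.002669)/(-0.032916) = 6.164414;  |Δ| = 0.000017
|x_6 − x_5| = 0.000017 < 10^{-3}

n = 6, x_n = 6.1644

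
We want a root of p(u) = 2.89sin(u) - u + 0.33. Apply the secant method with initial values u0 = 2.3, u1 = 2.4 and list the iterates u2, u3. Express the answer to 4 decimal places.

p(2.3) = 0.185088, p(2.4) = -0.117911
u2 = 2.400000 − (-0.117911)·(2.400000 − 2.300000) / (-0.117911 − 0.185088) = 2.400000 − (-0.011791)/(-0.302999) = 2.361085
p(2.361085) = 0.002434
u3 = 2.361085 − 0.002434·(2.361085 − 2.400000) / (0.002434 − (-0.117911)) = 2.361085 − (-0.000095)/(0.120346) = 2.361872

2.3611, 2.3619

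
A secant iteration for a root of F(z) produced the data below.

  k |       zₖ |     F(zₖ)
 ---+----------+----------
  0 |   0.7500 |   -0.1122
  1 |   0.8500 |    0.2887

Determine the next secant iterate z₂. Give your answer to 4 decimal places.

z₂ = 0.8500 − 0.2887·(0.8500 − 0.7500) / (0.2887 − (-0.1122))
   = 0.8500 − (0.028870)/(0.400900) = 0.777987

0.7780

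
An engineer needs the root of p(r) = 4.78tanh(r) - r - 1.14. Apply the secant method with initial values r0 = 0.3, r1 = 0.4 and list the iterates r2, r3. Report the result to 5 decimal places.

p(0.3) = -0.0475257, p(0.4) = 0.2761560
r2 = 0.4000000 − 0.2761560·(0.4000000 − 0.3000000) / (0.2761560 − (-0.0475257)) = 0.4000000 − (0.0276156)/(0.3236818) = 0.3146829
p(0.3146829) = 0.0017413
r3 = 0.3146829 − 0.0017413·(0.3146829 − 0.4000000) / (0.0017413 − 0.2761560) = 0.3146829 − (-0.0001486)/(-0.2744147) = 0.3141415

0.31468, 0.31414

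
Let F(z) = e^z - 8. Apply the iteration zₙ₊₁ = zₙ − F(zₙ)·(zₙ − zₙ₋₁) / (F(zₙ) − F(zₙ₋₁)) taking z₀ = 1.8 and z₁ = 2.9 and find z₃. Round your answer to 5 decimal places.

F(1.8) = -1.9503525, F(2.9) = 10.1741454
z₂ = 2.9000000 − 10.1741454·(2.9000000 − 1.8000000) / (10.1741454 − (-1.9503525)) = 2.9000000 − (11.1915599)/(12.1244979) = 1.9769465
F(1.9769465) = -0.7793388
z₃ = 1.9769465 − (-0.7793388)·(1.9769465 − 2.9000000) / (-0.7793388 − 10.1741454) = 1.9769465 − (0.7193714)/(-10.9534842) = 2.0426216

2.04262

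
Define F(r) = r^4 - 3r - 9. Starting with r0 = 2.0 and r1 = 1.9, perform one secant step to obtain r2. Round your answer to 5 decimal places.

F(2.0) = 1.0000000, F(1.9) = -1.6679000
r2 = 1.9000000 − (-1.6679000)·(1.9000000 − 2.0000000) / (-1.6679000 − 1.0000000) = 1.9000000 − (0.1667900)/(-2.6679000) = 1.9625173

1.96252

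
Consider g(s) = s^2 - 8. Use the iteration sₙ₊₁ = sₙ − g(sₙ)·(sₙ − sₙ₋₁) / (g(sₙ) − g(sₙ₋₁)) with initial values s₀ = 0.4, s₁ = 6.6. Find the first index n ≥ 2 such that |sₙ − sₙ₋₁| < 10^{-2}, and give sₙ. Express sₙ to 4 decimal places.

n = 7, sₙ = 2.8284

g(0.4) = -7.840000, g(6.6) = 35.560000
s₂ = 6.600000 − 35.560000·(6.200000)/(43.400000) = 1.520000;  |Δ| = 5.080000
g(1.520000) = -5.689600
s₃ = 1.520000 − (-5.689600)·(-5.080000)/(-41.249600) = 2.220690;  |Δ| = 0.700690
g(2.220690) = -3.068537
s₄ = 2.220690 − (-3.068537)·(0.700690)/(2.621063) = 3.041003;  |Δ| = 0.820313
g(3.041003) = 1.247699
s₅ = 3.041003 − 1.247699·(0.820313)/(4.316236) = 2.803874;  |Δ| = 0.237129
g(2.803874) = -0.138290
s₆ = 2.803874 − (-0.138290)·(-0.237129)/(-1.385989) = 2.827534;  |Δ| = 0.023660
g(2.827534) = -0.005051
s₇ = 2.827534 − (-0.005051)·(0.023660)/(0.133239) = 2.828431;  |Δ| = 0.000897
|s₇ − s₆| = 0.000897 < 10^{-2}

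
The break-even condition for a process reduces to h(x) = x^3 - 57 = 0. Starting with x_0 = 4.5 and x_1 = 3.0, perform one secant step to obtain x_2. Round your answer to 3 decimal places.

3.702

h(4.5) = 34.12500, h(3.0) = -30.00000
x_2 = 3.00000 − (-30.00000)·(3.00000 − 4.50000) / (-30.00000 − 34.12500) = 3.00000 − (45.00000)/(-64.12500) = 3.70175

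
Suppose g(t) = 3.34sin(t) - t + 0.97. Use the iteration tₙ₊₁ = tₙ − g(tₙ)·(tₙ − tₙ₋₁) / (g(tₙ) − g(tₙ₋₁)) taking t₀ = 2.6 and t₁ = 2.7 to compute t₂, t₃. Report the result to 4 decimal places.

g(2.6) = 0.091775, g(2.7) = -0.302551
t₂ = 2.700000 − (-0.302551)·(2.700000 − 2.600000) / (-0.302551 − 0.091775) = 2.700000 − (-0.030255)/(-0.394326) = 2.623274
g(2.623274) = 0.001431
t₃ = 2.623274 − 0.001431·(2.623274 − 2.700000) / (0.001431 − (-0.302551)) = 2.623274 − (-0.000110)/(0.303982) = 2.623635

2.6233, 2.6236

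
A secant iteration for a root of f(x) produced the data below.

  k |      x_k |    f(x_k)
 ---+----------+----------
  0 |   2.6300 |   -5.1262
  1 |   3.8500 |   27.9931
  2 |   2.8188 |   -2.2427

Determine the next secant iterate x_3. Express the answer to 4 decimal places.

x_3 = 2.8188 − (-2.2427)·(2.8188 − 3.8500) / (-2.2427 − 27.9931)
   = 2.8188 − (2.312672)/(-30.235800) = 2.895288

2.8953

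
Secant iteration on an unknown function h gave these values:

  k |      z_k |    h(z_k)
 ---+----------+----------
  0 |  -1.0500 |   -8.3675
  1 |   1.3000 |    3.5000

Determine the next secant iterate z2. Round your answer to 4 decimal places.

z2 = 1.3000 − 3.5000·(1.3000 − (-1.0500)) / (3.5000 − (-8.3675))
   = 1.3000 − (8.225000)/(11.867500) = 0.606931

0.6069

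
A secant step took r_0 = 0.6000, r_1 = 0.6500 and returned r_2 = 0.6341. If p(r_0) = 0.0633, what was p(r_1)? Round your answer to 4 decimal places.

-0.0295

The secant line through (0.6000, 0.0633) and (0.6500, p(r_1)) crosses zero at r_2 = 0.6341.
So (0.6000, 0.0633), (0.6500, p(r_1)), (0.6341, 0) are collinear:
p(r_1) = 0.0633 · (0.6500 − 0.6341) / (0.6000 − 0.6341) = 0.0633 · (0.015900)/(-0.034100) = -0.029515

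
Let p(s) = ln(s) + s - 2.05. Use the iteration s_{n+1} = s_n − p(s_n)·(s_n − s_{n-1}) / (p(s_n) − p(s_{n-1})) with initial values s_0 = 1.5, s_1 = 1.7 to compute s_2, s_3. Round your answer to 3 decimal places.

p(1.5) = -0.14453, p(1.7) = 0.18063
s_2 = 1.70000 − 0.18063·(1.70000 − 1.50000) / (0.18063 − (-0.14453)) = 1.70000 − (0.03613)/(0.32516) = 1.58890
p(1.58890) = 0.00194
s_3 = 1.58890 − 0.00194·(1.58890 − 1.70000) / (0.00194 − 0.18063) = 1.58890 − (-0.00022)/(-0.17869) = 1.58769

1.589, 1.588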